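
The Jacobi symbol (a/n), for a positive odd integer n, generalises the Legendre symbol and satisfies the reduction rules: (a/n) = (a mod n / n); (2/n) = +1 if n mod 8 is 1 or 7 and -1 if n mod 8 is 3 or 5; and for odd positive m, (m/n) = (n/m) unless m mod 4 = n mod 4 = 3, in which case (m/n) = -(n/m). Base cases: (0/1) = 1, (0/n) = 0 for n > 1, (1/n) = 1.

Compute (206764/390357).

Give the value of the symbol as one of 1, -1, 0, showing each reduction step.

1

206764 = 2^2·51691; (2/390357) = -1 since 390357 mod 8 = 5, so (206764/390357) = (-1)^2·(51691/390357); sign now +1
reciprocity: (51691/390357) = +1·(390357/51691) since 51691 mod 4 = 3, 390357 mod 4 = 1; sign now +1
(390357/51691) = (28520/51691)   [reduce mod 51691]
28520 = 2^3·3565; (2/51691) = -1 since 51691 mod 8 = 3, so (28520/51691) = (-1)^3·(3565/51691); sign now -1
reciprocity: (3565/51691) = +1·(51691/3565) since 3565 mod 4 = 1, 51691 mod 4 = 3; sign now -1
(51691/3565) = (1781/3565)   [reduce mod 3565]
reciprocity: (1781/3565) = +1·(3565/1781) since 1781 mod 4 = 1, 3565 mod 4 = 1; sign now -1
(3565/1781) = (3/1781)   [reduce mod 1781]
reciprocity: (3/1781) = +1·(1781/3) since 3 mod 4 = 3, 1781 mod 4 = 1; sign now -1
(1781/3) = (2/3)   [reduce mod 3]
2 = 2^1·1; (2/3) = -1 since 3 mod 8 = 3, so (2/3) = (-1)^1·(1/3); sign now +1
(1/3) = 1; final value = sign = +1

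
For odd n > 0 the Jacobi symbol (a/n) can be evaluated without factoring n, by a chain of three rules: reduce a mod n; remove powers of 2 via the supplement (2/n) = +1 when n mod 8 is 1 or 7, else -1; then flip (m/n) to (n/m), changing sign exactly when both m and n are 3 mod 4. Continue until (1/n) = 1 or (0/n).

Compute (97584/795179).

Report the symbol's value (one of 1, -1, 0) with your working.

factor out 2^4: 97584 = 2^4·6099; with 795179 mod 8 = 3, (2/795179) = -1; sign now +1; continue with (6099/795179)
flip (6099/795179) -> (795179/6099): both odd, 6099 mod 4 = 3, 795179 mod 4 = 3, so the flip contributes -1; sign now -1
(795179/6099): 795179 mod 6099 = 2309, so (795179/6099) = (2309/6099)
flip (2309/6099) -> (6099/2309): both odd, 2309 mod 4 = 1, 6099 mod 4 = 3, so the flip contributes +1; sign now -1
(6099/2309): 6099 mod 2309 = 1481, so (6099/2309) = (1481/2309)
flip (1481/2309) -> (2309/1481): both odd, 1481 mod 4 = 1, 2309 mod 4 = 1, so the flip contributes +1; sign now -1
(2309/1481): 2309 mod 1481 = 828, so (2309/1481) = (828/1481)
factor out 2^2: 828 = 2^2·207; with 1481 mod 8 = 1, (2/1481) = +1; sign now -1; continue with (207/1481)
flip (207/1481) -> (1481/207): both odd, 207 mod 4 = 3, 1481 mod 4 = 1, so the flip contributes +1; sign now -1
(1481/207): 1481 mod 207 = 32, so (1481/207) = (32/207)
factor out 2^5: 32 = 2^5·1; with 207 mod 8 = 7, (2/207) = +1; sign now -1; continue with (1/207)
reached (1/207) = 1, so the symbol is -1

-1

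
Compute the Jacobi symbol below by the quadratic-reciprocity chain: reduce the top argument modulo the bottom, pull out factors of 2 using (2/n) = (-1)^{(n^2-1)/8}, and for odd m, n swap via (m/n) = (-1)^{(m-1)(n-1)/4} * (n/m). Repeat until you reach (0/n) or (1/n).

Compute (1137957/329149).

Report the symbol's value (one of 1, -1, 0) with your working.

(1137957/329149): 1137957 mod 329149 = 150510, so (1137957/329149) = (150510/329149)
factor out 2^1: 150510 = 2^1·75255; with 329149 mod 8 = 5, (2/329149) = -1; sign now -1; continue with (75255/329149)
flip (75255/329149) -> (329149/75255): both odd, 75255 mod 4 = 3, 329149 mod 4 = 1, so the flip contributes +1; sign now -1
(329149/75255): 329149 mod 75255 = 28129, so (329149/75255) = (28129/75255)
flip (28129/75255) -> (75255/28129): both odd, 28129 mod 4 = 1, 75255 mod 4 = 3, so the flip contributes +1; sign now -1
(75255/28129): 75255 mod 28129 = 18997, so (75255/28129) = (18997/28129)
flip (18997/28129) -> (28129/18997): both odd, 18997 mod 4 = 1, 28129 mod 4 = 1, so the flip contributes +1; sign now -1
(28129/18997): 28129 mod 18997 = 9132, so (28129/18997) = (9132/18997)
factor out 2^2: 9132 = 2^2·2283; with 18997 mod 8 = 5, (2/18997) = -1; sign now -1; continue with (2283/18997)
flip (2283/18997) -> (18997/2283): both odd, 2283 mod 4 = 3, 18997 mod 4 = 1, so the flip contributes +1; sign now -1
(18997/2283): 18997 mod 2283 = 733, so (18997/2283) = (733/2283)
flip (733/2283) -> (2283/733): both odd, 733 mod 4 = 1, 2283 mod 4 = 3, so the flip contributes +1; sign now -1
(2283/733): 2283 mod 733 = 84, so (2283/733) = (84/733)
factor out 2^2: 84 = 2^2·21; with 733 mod 8 = 5, (2/733) = -1; sign now -1; continue with (21/733)
flip (21/733) -> (733/21): both odd, 21 mod 4 = 1, 733 mod 4 = 1, so the flip contributes +1; sign now -1
(733/21): 733 mod 21 = 19, so (733/21) = (19/21)
flip (19/21) -> (21/19): both odd, 19 mod 4 = 3, 21 mod 4 = 1, so the flip contributes +1; sign now -1
(21/19): 21 mod 19 = 2, so (21/19) = (2/19)
factor out 2^1: 2 = 2^1·1; with 19 mod 8 = 3, (2/19) = -1; sign now +1; continue with (1/19)
reached (1/19) = 1, so the symbol is +1

1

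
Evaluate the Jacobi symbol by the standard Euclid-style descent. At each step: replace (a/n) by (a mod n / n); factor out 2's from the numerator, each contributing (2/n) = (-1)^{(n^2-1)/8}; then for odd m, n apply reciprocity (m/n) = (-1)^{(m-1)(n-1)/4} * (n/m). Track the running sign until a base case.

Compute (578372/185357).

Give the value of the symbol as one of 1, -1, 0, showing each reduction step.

(578372/185357) = (22301/185357)   [reduce mod 185357]
reciprocity: (22301/185357) = +1·(185357/22301) since 22301 mod 4 = 1, 185357 mod 4 = 1; sign now +1
(185357/22301) = (6949/22301)   [reduce mod 22301]
reciprocity: (6949/22301) = +1·(22301/6949) since 6949 mod 4 = 1, 22301 mod 4 = 1; sign now +1
(22301/6949) = (1454/6949)   [reduce mod 6949]
1454 = 2^1·727; (2/6949) = -1 since 6949 mod 8 = 5, so (1454/6949) = (-1)^1·(727/6949); sign now -1
reciprocity: (727/6949) = +1·(6949/727) since 727 mod 4 = 3, 6949 mod 4 = 1; sign now -1
(6949/727) = (406/727)   [reduce mod 727]
406 = 2^1·203; (2/727) = +1 since 727 mod 8 = 7, so (406/727) = (+1)^1·(203/727); sign now -1
reciprocity: (203/727) = -1·(727/203) since 203 mod 4 = 3, 727 mod 4 = 3; sign now +1
(727/203) = (118/203)   [reduce mod 203]
118 = 2^1·59; (2/203) = -1 since 203 mod 8 = 3, so (118/203) = (-1)^1·(59/203); sign now -1
reciprocity: (59/203) = -1·(203/59) since 59 mod 4 = 3, 203 mod 4 = 3; sign now +1
(203/59) = (26/59)   [reduce mod 59]
26 = 2^1·13; (2/59) = -1 since 59 mod 8 = 3, so (26/59) = (-1)^1·(13/59); sign now -1
reciprocity: (13/59) = +1·(59/13) since 13 mod 4 = 1, 59 mod 4 = 3; sign now -1
(59/13) = (7/13)   [reduce mod 13]
reciprocity: (7/13) = +1·(13/7) since 7 mod 4 = 3, 13 mod 4 = 1; sign now -1
(13/7) = (6/7)   [reduce mod 7]
6 = 2^1·3; (2/7) = +1 since 7 mod 8 = 7, so (6/7) = (+1)^1·(3/7); sign now -1
reciprocity: (3/7) = -1·(7/3) since 3 mod 4 = 3, 7 mod 4 = 3; sign now +1
(7/3) = (1/3)   [reduce mod 3]
(1/3) = 1; final value = sign = +1

1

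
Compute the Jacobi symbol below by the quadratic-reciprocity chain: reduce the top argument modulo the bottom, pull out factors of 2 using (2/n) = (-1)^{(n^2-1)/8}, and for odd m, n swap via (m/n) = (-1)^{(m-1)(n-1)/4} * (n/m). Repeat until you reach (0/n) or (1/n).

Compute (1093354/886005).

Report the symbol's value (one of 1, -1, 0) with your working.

1

(1093354/886005): 1093354 mod 886005 = 207349, so (1093354/886005) = (207349/886005)
flip (207349/886005) -> (886005/207349): both odd, 207349 mod 4 = 1, 886005 mod 4 = 1, so the flip contributes +1; sign now +1
(886005/207349): 886005 mod 207349 = 56609, so (886005/207349) = (56609/207349)
flip (56609/207349) -> (207349/56609): both odd, 56609 mod 4 = 1, 207349 mod 4 = 1, so the flip contributes +1; sign now +1
(207349/56609): 207349 mod 56609 = 37522, so (207349/56609) = (37522/56609)
factor out 2^1: 37522 = 2^1·18761; with 56609 mod 8 = 1, (2/56609) = +1; sign now +1; continue with (18761/56609)
flip (18761/56609) -> (56609/18761): both odd, 18761 mod 4 = 1, 56609 mod 4 = 1, so the flip contributes +1; sign now +1
(56609/18761): 56609 mod 18761 = 326, so (56609/18761) = (326/18761)
factor out 2^1: 326 = 2^1·163; with 18761 mod 8 = 1, (2/18761) = +1; sign now +1; continue with (163/18761)
flip (163/18761) -> (18761/163): both odd, 163 mod 4 = 3, 18761 mod 4 = 1, so the flip contributes +1; sign now +1
(18761/163): 18761 mod 163 = 16, so (18761/163) = (16/163)
factor out 2^4: 16 = 2^4·1; with 163 mod 8 = 3, (2/163) = -1; sign now +1; continue with (1/163)
reached (1/163) = 1, so the symbol is +1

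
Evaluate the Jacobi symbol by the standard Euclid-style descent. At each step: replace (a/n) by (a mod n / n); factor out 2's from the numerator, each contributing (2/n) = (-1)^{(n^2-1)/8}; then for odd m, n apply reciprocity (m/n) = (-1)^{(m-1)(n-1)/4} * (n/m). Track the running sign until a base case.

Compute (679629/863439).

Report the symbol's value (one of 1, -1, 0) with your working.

0

flip (679629/863439) -> (863439/679629): both odd, 679629 mod 4 = 1, 863439 mod 4 = 3, so the flip contributes +1; sign now +1
(863439/679629): 863439 mod 679629 = 183810, so (863439/679629) = (183810/679629)
factor out 2^1: 183810 = 2^1·91905; with 679629 mod 8 = 5, (2/679629) = -1; sign now -1; continue with (91905/679629)
flip (91905/679629) -> (679629/91905): both odd, 91905 mod 4 = 1, 679629 mod 4 = 1, so the flip contributes +1; sign now -1
(679629/91905): 679629 mod 91905 = 36294, so (679629/91905) = (36294/91905)
factor out 2^1: 36294 = 2^1·18147; with 91905 mod 8 = 1, (2/91905) = +1; sign now -1; continue with (18147/91905)
flip (18147/91905) -> (91905/18147): both odd, 18147 mod 4 = 3, 91905 mod 4 = 1, so the flip contributes +1; sign now -1
(91905/18147): 91905 mod 18147 = 1170, so (91905/18147) = (1170/18147)
factor out 2^1: 1170 = 2^1·585; with 18147 mod 8 = 3, (2/18147) = -1; sign now +1; continue with (585/18147)
flip (585/18147) -> (18147/585): both odd, 585 mod 4 = 1, 18147 mod 4 = 3, so the flip contributes +1; sign now +1
(18147/585): 18147 mod 585 = 12, so (18147/585) = (12/585)
factor out 2^2: 12 = 2^2·3; with 585 mod 8 = 1, (2/585) = +1; sign now +1; continue with (3/585)
flip (3/585) -> (585/3): both odd, 3 mod 4 = 3, 585 mod 4 = 1, so the flip contributes +1; sign now +1
(585/3): 585 mod 3 = 0, so (585/3) = (0/3)
reached (0/3); gcd(a, n) > 1, so (0/3) = 0 and the symbol is 0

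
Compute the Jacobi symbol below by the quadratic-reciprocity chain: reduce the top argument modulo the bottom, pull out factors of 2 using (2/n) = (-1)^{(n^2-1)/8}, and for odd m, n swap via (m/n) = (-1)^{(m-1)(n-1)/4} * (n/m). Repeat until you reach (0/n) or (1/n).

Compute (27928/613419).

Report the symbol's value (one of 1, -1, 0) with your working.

factor out 2^3: 27928 = 2^3·3491; with 613419 mod 8 = 3, (2/613419) = -1; sign now -1; continue with (3491/613419)
flip (3491/613419) -> (613419/3491): both odd, 3491 mod 4 = 3, 613419 mod 4 = 3, so the flip contributes -1; sign now +1
(613419/3491): 613419 mod 3491 = 2494, so (613419/3491) = (2494/3491)
factor out 2^1: 2494 = 2^1·1247; with 3491 mod 8 = 3, (2/3491) = -1; sign now -1; continue with (1247/3491)
flip (1247/3491) -> (3491/1247): both odd, 1247 mod 4 = 3, 3491 mod 4 = 3, so the flip contributes -1; sign now +1
(3491/1247): 3491 mod 1247 = 997, so (3491/1247) = (997/1247)
flip (997/1247) -> (1247/997): both odd, 997 mod 4 = 1, 1247 mod 4 = 3, so the flip contributes +1; sign now +1
(1247/997): 1247 mod 997 = 250, so (1247/997) = (250/997)
factor out 2^1: 250 = 2^1·125; with 997 mod 8 = 5, (2/997) = -1; sign now -1; continue with (125/997)
flip (125/997) -> (997/125): both odd, 125 mod 4 = 1, 997 mod 4 = 1, so the flip contributes +1; sign now -1
(997/125): 997 mod 125 = 122, so (997/125) = (122/125)
factor out 2^1: 122 = 2^1·61; with 125 mod 8 = 5, (2/125) = -1; sign now +1; continue with (61/125)
flip (61/125) -> (125/61): both odd, 61 mod 4 = 1, 125 mod 4 = 1, so the flip contributes +1; sign now +1
(125/61): 125 mod 61 = 3, so (125/61) = (3/61)
flip (3/61) -> (61/3): both odd, 3 mod 4 = 3, 61 mod 4 = 1, so the flip contributes +1; sign now +1
(61/3): 61 mod 3 = 1, so (61/3) = (1/3)
reached (1/3) = 1, so the symbol is +1

1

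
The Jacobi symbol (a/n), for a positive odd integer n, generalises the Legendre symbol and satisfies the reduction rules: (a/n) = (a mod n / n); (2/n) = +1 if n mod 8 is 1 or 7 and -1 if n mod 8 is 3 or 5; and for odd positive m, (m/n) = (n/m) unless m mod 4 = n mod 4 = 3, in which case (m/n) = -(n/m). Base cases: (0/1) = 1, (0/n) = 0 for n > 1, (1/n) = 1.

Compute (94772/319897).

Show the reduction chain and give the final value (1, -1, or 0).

factor out 2^2: 94772 = 2^2·23693; with 319897 mod 8 = 1, (2/319897) = +1; sign now +1; continue with (23693/319897)
flip (23693/319897) -> (319897/23693): both odd, 23693 mod 4 = 1, 319897 mod 4 = 1, so the flip contributes +1; sign now +1
(319897/23693): 319897 mod 23693 = 11888, so (319897/23693) = (11888/23693)
factor out 2^4: 11888 = 2^4·743; with 23693 mod 8 = 5, (2/23693) = -1; sign now +1; continue with (743/23693)
flip (743/23693) -> (23693/743): both odd, 743 mod 4 = 3, 23693 mod 4 = 1, so the flip contributes +1; sign now +1
(23693/743): 23693 mod 743 = 660, so (23693/743) = (660/743)
factor out 2^2: 660 = 2^2·165; with 743 mod 8 = 7, (2/743) = +1; sign now +1; continue with (165/743)
flip (165/743) -> (743/165): both odd, 165 mod 4 = 1, 743 mod 4 = 3, so the flip contributes +1; sign now +1
(743/165): 743 mod 165 = 83, so (743/165) = (83/165)
flip (83/165) -> (165/83): both odd, 83 mod 4 = 3, 165 mod 4 = 1, so the flip contributes +1; sign now +1
(165/83): 165 mod 83 = 82, so (165/83) = (82/83)
factor out 2^1: 82 = 2^1·41; with 83 mod 8 = 3, (2/83) = -1; sign now -1; continue with (41/83)
flip (41/83) -> (83/41): both odd, 41 mod 4 = 1, 83 mod 4 = 3, so the flip contributes +1; sign now -1
(83/41): 83 mod 41 = 1, so (83/41) = (1/41)
reached (1/41) = 1, so the symbol is -1

-1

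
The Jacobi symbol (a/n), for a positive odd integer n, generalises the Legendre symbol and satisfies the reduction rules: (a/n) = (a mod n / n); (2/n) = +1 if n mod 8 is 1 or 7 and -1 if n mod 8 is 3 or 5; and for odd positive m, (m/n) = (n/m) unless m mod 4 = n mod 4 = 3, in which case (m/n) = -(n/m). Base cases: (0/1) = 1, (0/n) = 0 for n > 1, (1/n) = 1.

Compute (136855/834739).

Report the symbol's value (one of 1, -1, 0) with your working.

-1

flip (136855/834739) -> (834739/136855): both odd, 136855 mod 4 = 3, 834739 mod 4 = 3, so the flip contributes -1; sign now -1
(834739/136855): 834739 mod 136855 = 13609, so (834739/136855) = (13609/136855)
flip (13609/136855) -> (136855/13609): both odd, 13609 mod 4 = 1, 136855 mod 4 = 3, so the flip contributes +1; sign now -1
(136855/13609): 136855 mod 13609 = 765, so (136855/13609) = (765/13609)
flip (765/13609) -> (13609/765): both odd, 765 mod 4 = 1, 13609 mod 4 = 1, so the flip contributes +1; sign now -1
(13609/765): 13609 mod 765 = 604, so (13609/765) = (604/765)
factor out 2^2: 604 = 2^2·151; with 765 mod 8 = 5, (2/765) = -1; sign now -1; continue with (151/765)
flip (151/765) -> (765/151): both odd, 151 mod 4 = 3, 765 mod 4 = 1, so the flip contributes +1; sign now -1
(765/151): 765 mod 151 = 10, so (765/151) = (10/151)
factor out 2^1: 10 = 2^1·5; with 151 mod 8 = 7, (2/151) = +1; sign now -1; continue with (5/151)
flip (5/151) -> (151/5): both odd, 5 mod 4 = 1, 151 mod 4 = 3, so the flip contributes +1; sign now -1
(151/5): 151 mod 5 = 1, so (151/5) = (1/5)
reached (1/5) = 1, so the symbol is -1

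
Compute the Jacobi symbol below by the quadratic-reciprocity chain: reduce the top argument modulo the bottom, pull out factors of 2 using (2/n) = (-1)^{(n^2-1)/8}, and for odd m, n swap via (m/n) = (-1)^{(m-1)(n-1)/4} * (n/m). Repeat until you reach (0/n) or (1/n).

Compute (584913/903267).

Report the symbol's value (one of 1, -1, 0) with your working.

0

flip (584913/903267) -> (903267/584913): both odd, 584913 mod 4 = 1, 903267 mod 4 = 3, so the flip contributes +1; sign now +1
(903267/584913): 903267 mod 584913 = 318354, so (903267/584913) = (318354/584913)
factor out 2^1: 318354 = 2^1·159177; with 584913 mod 8 = 1, (2/584913) = +1; sign now +1; continue with (159177/584913)
flip (159177/584913) -> (584913/159177): both odd, 159177 mod 4 = 1, 584913 mod 4 = 1, so the flip contributes +1; sign now +1
(584913/159177): 584913 mod 159177 = 107382, so (584913/159177) = (107382/159177)
factor out 2^1: 107382 = 2^1·53691; with 159177 mod 8 = 1, (2/159177) = +1; sign now +1; continue with (53691/159177)
flip (53691/159177) -> (159177/53691): both odd, 53691 mod 4 = 3, 159177 mod 4 = 1, so the flip contributes +1; sign now +1
(159177/53691): 159177 mod 53691 = 51795, so (159177/53691) = (51795/53691)
flip (51795/53691) -> (53691/51795): both odd, 51795 mod 4 = 3, 53691 mod 4 = 3, so the flip contributes -1; sign now -1
(53691/51795): 53691 mod 51795 = 1896, so (53691/51795) = (1896/51795)
factor out 2^3: 1896 = 2^3·237; with 51795 mod 8 = 3, (2/51795) = -1; sign now +1; continue with (237/51795)
flip (237/51795) -> (51795/237): both odd, 237 mod 4 = 1, 51795 mod 4 = 3, so the flip contributes +1; sign now +1
(51795/237): 51795 mod 237 = 129, so (51795/237) = (129/237)
flip (129/237) -> (237/129): both odd, 129 mod 4 = 1, 237 mod 4 = 1, so the flip contributes +1; sign now +1
(237/129): 237 mod 129 = 108, so (237/129) = (108/129)
factor out 2^2: 108 = 2^2·27; with 129 mod 8 = 1, (2/129) = +1; sign now +1; continue with (27/129)
flip (27/129) -> (129/27): both odd, 27 mod 4 = 3, 129 mod 4 = 1, so the flip contributes +1; sign now +1
(129/27): 129 mod 27 = 21, so (129/27) = (21/27)
flip (21/27) -> (27/21): both odd, 21 mod 4 = 1, 27 mod 4 = 3, so the flip contributes +1; sign now +1
(27/21): 27 mod 21 = 6, so (27/21) = (6/21)
factor out 2^1: 6 = 2^1·3; with 21 mod 8 = 5, (2/21) = -1; sign now -1; continue with (3/21)
flip (3/21) -> (21/3): both odd, 3 mod 4 = 3, 21 mod 4 = 1, so the flip contributes +1; sign now -1
(21/3): 21 mod 3 = 0, so (21/3) = (0/3)
reached (0/3); gcd(a, n) > 1, so (0/3) = 0 and the symbol is 0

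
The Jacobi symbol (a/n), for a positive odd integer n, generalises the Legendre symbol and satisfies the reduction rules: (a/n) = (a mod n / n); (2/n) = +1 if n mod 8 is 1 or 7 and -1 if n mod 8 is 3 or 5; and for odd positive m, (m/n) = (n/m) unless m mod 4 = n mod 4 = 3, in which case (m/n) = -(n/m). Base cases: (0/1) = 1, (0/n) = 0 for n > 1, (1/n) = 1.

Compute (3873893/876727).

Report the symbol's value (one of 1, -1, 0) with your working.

(3873893/876727): 3873893 mod 876727 = 366985, so (3873893/876727) = (366985/876727)
flip (366985/876727) -> (876727/366985): both odd, 366985 mod 4 = 1, 876727 mod 4 = 3, so the flip contributes +1; sign now +1
(876727/366985): 876727 mod 366985 = 142757, so (876727/366985) = (142757/366985)
flip (142757/366985) -> (366985/142757): both odd, 142757 mod 4 = 1, 366985 mod 4 = 1, so the flip contributes +1; sign now +1
(366985/142757): 366985 mod 142757 = 81471, so (366985/142757) = (81471/142757)
flip (81471/142757) -> (142757/81471): both odd, 81471 mod 4 = 3, 142757 mod 4 = 1, so the flip contributes +1; sign now +1
(142757/81471): 142757 mod 81471 = 61286, so (142757/81471) = (61286/81471)
factor out 2^1: 61286 = 2^1·30643; with 81471 mod 8 = 7, (2/81471) = +1; sign now +1; continue with (30643/81471)
flip (30643/81471) -> (81471/30643): both odd, 30643 mod 4 = 3, 81471 mod 4 = 3, so the flip contributes -1; sign now -1
(81471/30643): 81471 mod 30643 = 20185, so (81471/30643) = (20185/30643)
flip (20185/30643) -> (30643/20185): both odd, 20185 mod 4 = 1, 30643 mod 4 = 3, so the flip contributes +1; sign now -1
(30643/20185): 30643 mod 20185 = 10458, so (30643/20185) = (10458/20185)
factor out 2^1: 10458 = 2^1·5229; with 20185 mod 8 = 1, (2/20185) = +1; sign now -1; continue with (5229/20185)
flip (5229/20185) -> (20185/5229): both odd, 5229 mod 4 = 1, 20185 mod 4 = 1, so the flip contributes +1; sign now -1
(20185/5229): 20185 mod 5229 = 4498, so (20185/5229) = (4498/5229)
factor out 2^1: 4498 = 2^1·2249; with 5229 mod 8 = 5, (2/5229) = -1; sign now +1; continue with (2249/5229)
flip (2249/5229) -> (5229/2249): both odd, 2249 mod 4 = 1, 5229 mod 4 = 1, so the flip contributes +1; sign now +1
(5229/2249): 5229 mod 2249 = 731, so (5229/2249) = (731/2249)
flip (731/2249) -> (2249/731): both odd, 731 mod 4 = 3, 2249 mod 4 = 1, so the flip contributes +1; sign now +1
(2249/731): 2249 mod 731 = 56, so (2249/731) = (56/731)
factor out 2^3: 56 = 2^3·7; with 731 mod 8 = 3, (2/731) = -1; sign now -1; continue with (7/731)
flip (7/731) -> (731/7): both odd, 7 mod 4 = 3, 731 mod 4 = 3, so the flip contributes -1; sign now +1
(731/7): 731 mod 7 = 3, so (731/7) = (3/7)
flip (3/7) -> (7/3): both odd, 3 mod 4 = 3, 7 mod 4 = 3, so the flip contributes -1; sign now -1
(7/3): 7 mod 3 = 1, so (7/3) = (1/3)
reached (1/3) = 1, so the symbol is -1

-1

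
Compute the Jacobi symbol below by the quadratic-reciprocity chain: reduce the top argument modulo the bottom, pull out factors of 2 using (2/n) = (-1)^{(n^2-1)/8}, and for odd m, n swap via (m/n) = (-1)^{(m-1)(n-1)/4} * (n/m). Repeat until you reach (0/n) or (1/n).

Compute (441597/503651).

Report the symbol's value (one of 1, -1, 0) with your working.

reciprocity: (441597/503651) = +1·(503651/441597) since 441597 mod 4 = 1, 503651 mod 4 = 3; sign now +1
(503651/441597) = (62054/441597)   [reduce mod 441597]
62054 = 2^1·31027; (2/441597) = -1 since 441597 mod 8 = 5, so (62054/441597) = (-1)^1·(31027/441597); sign now -1
reciprocity: (31027/441597) = +1·(441597/31027) since 31027 mod 4 = 3, 441597 mod 4 = 1; sign now -1
(441597/31027) = (7219/31027)   [reduce mod 31027]
reciprocity: (7219/31027) = -1·(31027/7219) since 7219 mod 4 = 3, 31027 mod 4 = 3; sign now +1
(31027/7219) = (2151/7219)   [reduce mod 7219]
reciprocity: (2151/7219) = -1·(7219/2151) since 2151 mod 4 = 3, 7219 mod 4 = 3; sign now -1
(7219/2151) = (766/2151)   [reduce mod 2151]
766 = 2^1·383; (2/2151) = +1 since 2151 mod 8 = 7, so (766/2151) = (+1)^1·(383/2151); sign now -1
reciprocity: (383/2151) = -1·(2151/383) since 383 mod 4 = 3, 2151 mod 4 = 3; sign now +1
(2151/383) = (236/383)   [reduce mod 383]
236 = 2^2·59; (2/383) = +1 since 383 mod 8 = 7, so (236/383) = (+1)^2·(59/383); sign now +1
reciprocity: (59/383) = -1·(383/59) since 59 mod 4 = 3, 383 mod 4 = 3; sign now -1
(383/59) = (29/59)   [reduce mod 59]
reciprocity: (29/59) = +1·(59/29) since 29 mod 4 = 1, 59 mod 4 = 3; sign now -1
(59/29) = (1/29)   [reduce mod 29]
(1/29) = 1; final value = sign = -1

-1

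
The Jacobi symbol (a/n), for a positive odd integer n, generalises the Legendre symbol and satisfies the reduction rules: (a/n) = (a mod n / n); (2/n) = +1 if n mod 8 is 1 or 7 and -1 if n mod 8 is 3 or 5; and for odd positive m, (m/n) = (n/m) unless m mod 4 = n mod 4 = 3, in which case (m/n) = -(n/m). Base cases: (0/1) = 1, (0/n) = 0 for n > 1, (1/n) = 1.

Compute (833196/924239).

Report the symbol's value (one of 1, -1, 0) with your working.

factor out 2^2: 833196 = 2^2·208299; with 924239 mod 8 = 7, (2/924239) = +1; sign now +1; continue with (208299/924239)
flip (208299/924239) -> (924239/208299): both odd, 208299 mod 4 = 3, 924239 mod 4 = 3, so the flip contributes -1; sign now -1
(924239/208299): 924239 mod 208299 = 91043, so (924239/208299) = (91043/208299)
flip (91043/208299) -> (208299/91043): both odd, 91043 mod 4 = 3, 208299 mod 4 = 3, so the flip contributes -1; sign now +1
(208299/91043): 208299 mod 91043 = 26213, so (208299/91043) = (26213/91043)
flip (26213/91043) -> (91043/26213): both odd, 26213 mod 4 = 1, 91043 mod 4 = 3, so the flip contributes +1; sign now +1
(91043/26213): 91043 mod 26213 = 12404, so (91043/26213) = (12404/26213)
factor out 2^2: 12404 = 2^2·3101; with 26213 mod 8 = 5, (2/26213) = -1; sign now +1; continue with (3101/26213)
flip (3101/26213) -> (26213/3101): both odd, 3101 mod 4 = 1, 26213 mod 4 = 1, so the flip contributes +1; sign now +1
(26213/3101): 26213 mod 3101 = 1405, so (26213/3101) = (1405/3101)
flip (1405/3101) -> (3101/1405): both odd, 1405 mod 4 = 1, 3101 mod 4 = 1, so the flip contributes +1; sign now +1
(3101/1405): 3101 mod 1405 = 291, so (3101/1405) = (291/1405)
flip (291/1405) -> (1405/291): both odd, 291 mod 4 = 3, 1405 mod 4 = 1, so the flip contributes +1; sign now +1
(1405/291): 1405 mod 291 = 241, so (1405/291) = (241/291)
flip (241/291) -> (291/241): both odd, 241 mod 4 = 1, 291 mod 4 = 3, so the flip contributes +1; sign now +1
(291/241): 291 mod 241 = 50, so (291/241) = (50/241)
factor out 2^1: 50 = 2^1·25; with 241 mod 8 = 1, (2/241) = +1; sign now +1; continue with (25/241)
flip (25/241) -> (241/25): both odd, 25 mod 4 = 1, 241 mod 4 = 1, so the flip contributes +1; sign now +1
(241/25): 241 mod 25 = 16, so (241/25) = (16/25)
factor out 2^4: 16 = 2^4·1; with 25 mod 8 = 1, (2/25) = +1; sign now +1; continue with (1/25)
reached (1/25) = 1, so the symbol is +1

1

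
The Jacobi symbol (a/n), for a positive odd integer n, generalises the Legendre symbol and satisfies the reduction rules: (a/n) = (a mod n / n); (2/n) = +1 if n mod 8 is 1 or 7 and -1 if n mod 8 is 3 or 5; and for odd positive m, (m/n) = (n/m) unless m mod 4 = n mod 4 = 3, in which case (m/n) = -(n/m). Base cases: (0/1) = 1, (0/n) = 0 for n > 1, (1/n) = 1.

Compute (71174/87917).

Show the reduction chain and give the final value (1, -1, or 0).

71174 = 2^1·35587; (2/87917) = -1 since 87917 mod 8 = 5, so (71174/87917) = (-1)^1·(35587/87917); sign now -1
reciprocity: (35587/87917) = +1·(87917/35587) since 35587 mod 4 = 3, 87917 mod 4 = 1; sign now -1
(87917/35587) = (16743/35587)   [reduce mod 35587]
reciprocity: (16743/35587) = -1·(35587/16743) since 16743 mod 4 = 3, 35587 mod 4 = 3; sign now +1
(35587/16743) = (2101/16743)   [reduce mod 16743]
reciprocity: (2101/16743) = +1·(16743/2101) since 2101 mod 4 = 1, 16743 mod 4 = 3; sign now +1
(16743/2101) = (2036/2101)   [reduce mod 2101]
2036 = 2^2·509; (2/2101) = -1 since 2101 mod 8 = 5, so (2036/2101) = (-1)^2·(509/2101); sign now +1
reciprocity: (509/2101) = +1·(2101/509) since 509 mod 4 = 1, 2101 mod 4 = 1; sign now +1
(2101/509) = (65/509)   [reduce mod 509]
reciprocity: (65/509) = +1·(509/65) since 65 mod 4 = 1, 509 mod 4 = 1; sign now +1
(509/65) = (54/65)   [reduce mod 65]
54 = 2^1·27; (2/65) = +1 since 65 mod 8 = 1, so (54/65) = (+1)^1·(27/65); sign now +1
reciprocity: (27/65) = +1·(65/27) since 27 mod 4 = 3, 65 mod 4 = 1; sign now +1
(65/27) = (11/27)   [reduce mod 27]
reciprocity: (11/27) = -1·(27/11) since 11 mod 4 = 3, 27 mod 4 = 3; sign now -1
(27/11) = (5/11)   [reduce mod 11]
reciprocity: (5/11) = +1·(11/5) since 5 mod 4 = 1, 11 mod 4 = 3; sign now -1
(11/5) = (1/5)   [reduce mod 5]
(1/5) = 1; final value = sign = -1

-1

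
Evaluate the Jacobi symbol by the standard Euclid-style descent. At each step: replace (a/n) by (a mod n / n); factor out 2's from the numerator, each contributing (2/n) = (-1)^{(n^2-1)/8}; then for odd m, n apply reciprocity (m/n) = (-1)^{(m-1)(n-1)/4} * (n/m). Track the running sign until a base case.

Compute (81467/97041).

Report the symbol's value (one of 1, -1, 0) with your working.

reciprocity: (81467/97041) = +1·(97041/81467) since 81467 mod 4 = 3, 97041 mod 4 = 1; sign now +1
(97041/81467) = (15574/81467)   [reduce mod 81467]
15574 = 2^1·7787; (2/81467) = -1 since 81467 mod 8 = 3, so (15574/81467) = (-1)^1·(7787/81467); sign now -1
reciprocity: (7787/81467) = -1·(81467/7787) since 7787 mod 4 = 3, 81467 mod 4 = 3; sign now +1
(81467/7787) = (3597/7787)   [reduce mod 7787]
reciprocity: (3597/7787) = +1·(7787/3597) since 3597 mod 4 = 1, 7787 mod 4 = 3; sign now +1
(7787/3597) = (593/3597)   [reduce mod 3597]
reciprocity: (593/3597) = +1·(3597/593) since 593 mod 4 = 1, 3597 mod 4 = 1; sign now +1
(3597/593) = (39/593)   [reduce mod 593]
reciprocity: (39/593) = +1·(593/39) since 39 mod 4 = 3, 593 mod 4 = 1; sign now +1
(593/39) = (8/39)   [reduce mod 39]
8 = 2^3·1; (2/39) = +1 since 39 mod 8 = 7, so (8/39) = (+1)^3·(1/39); sign now +1
(1/39) = 1; final value = sign = +1

1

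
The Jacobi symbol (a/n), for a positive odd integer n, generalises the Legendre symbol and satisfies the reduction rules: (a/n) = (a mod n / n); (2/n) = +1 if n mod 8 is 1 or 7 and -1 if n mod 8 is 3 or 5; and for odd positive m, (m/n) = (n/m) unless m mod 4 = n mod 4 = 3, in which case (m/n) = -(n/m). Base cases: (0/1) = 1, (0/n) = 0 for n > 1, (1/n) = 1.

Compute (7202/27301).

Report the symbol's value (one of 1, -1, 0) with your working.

factor out 2^1: 7202 = 2^1·3601; with 27301 mod 8 = 5, (2/27301) = -1; sign now -1; continue with (3601/27301)
flip (3601/27301) -> (27301/3601): both odd, 3601 mod 4 = 1, 27301 mod 4 = 1, so the flip contributes +1; sign now -1
(27301/3601): 27301 mod 3601 = 2094, so (27301/3601) = (2094/3601)
factor out 2^1: 2094 = 2^1·1047; with 3601 mod 8 = 1, (2/3601) = +1; sign now -1; continue with (1047/3601)
flip (1047/3601) -> (3601/1047): both odd, 1047 mod 4 = 3, 3601 mod 4 = 1, so the flip contributes +1; sign now -1
(3601/1047): 3601 mod 1047 = 460, so (3601/1047) = (460/1047)
factor out 2^2: 460 = 2^2·115; with 1047 mod 8 = 7, (2/1047) = +1; sign now -1; continue with (115/1047)
flip (115/1047) -> (1047/115): both odd, 115 mod 4 = 3, 1047 mod 4 = 3, so the flip contributes -1; sign now +1
(1047/115): 1047 mod 115 = 12, so (1047/115) = (12/115)
factor out 2^2: 12 = 2^2·3; with 115 mod 8 = 3, (2/115) = -1; sign now +1; continue with (3/115)
flip (3/115) -> (115/3): both odd, 3 mod 4 = 3, 115 mod 4 = 3, so the flip contributes -1; sign now -1
(115/3): 115 mod 3 = 1, so (115/3) = (1/3)
reached (1/3) = 1, so the symbol is -1

-1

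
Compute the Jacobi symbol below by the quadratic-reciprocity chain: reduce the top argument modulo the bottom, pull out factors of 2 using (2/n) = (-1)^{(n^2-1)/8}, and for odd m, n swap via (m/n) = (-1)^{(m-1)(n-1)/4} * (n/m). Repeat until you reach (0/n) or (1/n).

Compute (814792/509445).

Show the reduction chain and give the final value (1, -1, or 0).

-1

(814792/509445): 814792 mod 509445 = 305347, so (814792/509445) = (305347/509445)
flip (305347/509445) -> (509445/305347): both odd, 305347 mod 4 = 3, 509445 mod 4 = 1, so the flip contributes +1; sign now +1
(509445/305347): 509445 mod 305347 = 204098, so (509445/305347) = (204098/305347)
factor out 2^1: 204098 = 2^1·102049; with 305347 mod 8 = 3, (2/305347) = -1; sign now -1; continue with (102049/305347)
flip (102049/305347) -> (305347/102049): both odd, 102049 mod 4 = 1, 305347 mod 4 = 3, so the flip contributes +1; sign now -1
(305347/102049): 305347 mod 102049 = 101249, so (305347/102049) = (101249/102049)
flip (101249/102049) -> (102049/101249): both odd, 101249 mod 4 = 1, 102049 mod 4 = 1, so the flip contributes +1; sign now -1
(102049/101249): 102049 mod 101249 = 800, so (102049/101249) = (800/101249)
factor out 2^5: 800 = 2^5·25; with 101249 mod 8 = 1, (2/101249) = +1; sign now -1; continue with (25/101249)
flip (25/101249) -> (101249/25): both odd, 25 mod 4 = 1, 101249 mod 4 = 1, so the flip contributes +1; sign now -1
(101249/25): 101249 mod 25 = 24, so (101249/25) = (24/25)
factor out 2^3: 24 = 2^3·3; with 25 mod 8 = 1, (2/25) = +1; sign now -1; continue with (3/25)
flip (3/25) -> (25/3): both odd, 3 mod 4 = 3, 25 mod 4 = 1, so the flip contributes +1; sign now -1
(25/3): 25 mod 3 = 1, so (25/3) = (1/3)
reached (1/3) = 1, so the symbol is -1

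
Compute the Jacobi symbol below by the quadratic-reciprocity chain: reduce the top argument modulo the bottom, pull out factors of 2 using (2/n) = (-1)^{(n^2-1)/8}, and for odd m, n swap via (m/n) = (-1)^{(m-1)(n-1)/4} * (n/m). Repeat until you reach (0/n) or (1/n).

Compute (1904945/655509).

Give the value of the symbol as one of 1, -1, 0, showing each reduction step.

(1904945/655509) = (593927/655509)   [reduce mod 655509]
reciprocity: (593927/655509) = +1·(655509/593927) since 593927 mod 4 = 3, 655509 mod 4 = 1; sign now +1
(655509/593927) = (61582/593927)   [reduce mod 593927]
61582 = 2^1·30791; (2/593927) = +1 since 593927 mod 8 = 7, so (61582/593927) = (+1)^1·(30791/593927); sign now +1
reciprocity: (30791/593927) = -1·(593927/30791) since 30791 mod 4 = 3, 593927 mod 4 = 3; sign now -1
(593927/30791) = (8898/30791)   [reduce mod 30791]
8898 = 2^1·4449; (2/30791) = +1 since 30791 mod 8 = 7, so (8898/30791) = (+1)^1·(4449/30791); sign now -1
reciprocity: (4449/30791) = +1·(30791/4449) since 4449 mod 4 = 1, 30791 mod 4 = 3; sign now -1
(30791/4449) = (4097/4449)   [reduce mod 4449]
reciprocity: (4097/4449) = +1·(4449/4097) since 4097 mod 4 = 1, 4449 mod 4 = 1; sign now -1
(4449/4097) = (352/4097)   [reduce mod 4097]
352 = 2^5·11; (2/4097) = +1 since 4097 mod 8 = 1, so (352/4097) = (+1)^5·(11/4097); sign now -1
reciprocity: (11/4097) = +1·(4097/11) since 11 mod 4 = 3, 4097 mod 4 = 1; sign now -1
(4097/11) = (5/11)   [reduce mod 11]
reciprocity: (5/11) = +1·(11/5) since 5 mod 4 = 1, 11 mod 4 = 3; sign now -1
(11/5) = (1/5)   [reduce mod 5]
(1/5) = 1; final value = sign = -1

-1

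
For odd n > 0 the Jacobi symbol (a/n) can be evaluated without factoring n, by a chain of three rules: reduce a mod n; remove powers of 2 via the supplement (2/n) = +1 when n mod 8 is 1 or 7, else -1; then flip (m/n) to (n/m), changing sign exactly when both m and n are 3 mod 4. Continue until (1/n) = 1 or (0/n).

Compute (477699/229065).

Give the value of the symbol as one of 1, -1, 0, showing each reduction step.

0

(477699/229065) = (19569/229065)   [reduce mod 229065]
reciprocity: (19569/229065) = +1·(229065/19569) since 19569 mod 4 = 1, 229065 mod 4 = 1; sign now +1
(229065/19569) = (13806/19569)   [reduce mod 19569]
13806 = 2^1·6903; (2/19569) = +1 since 19569 mod 8 = 1, so (13806/19569) = (+1)^1·(6903/19569); sign now +1
reciprocity: (6903/19569) = +1·(19569/6903) since 6903 mod 4 = 3, 19569 mod 4 = 1; sign now +1
(19569/6903) = (5763/6903)   [reduce mod 6903]
reciprocity: (5763/6903) = -1·(6903/5763) since 5763 mod 4 = 3, 6903 mod 4 = 3; sign now -1
(6903/5763) = (1140/5763)   [reduce mod 5763]
1140 = 2^2·285; (2/5763) = -1 since 5763 mod 8 = 3, so (1140/5763) = (-1)^2·(285/5763); sign now -1
reciprocity: (285/5763) = +1·(5763/285) since 285 mod 4 = 1, 5763 mod 4 = 3; sign now -1
(5763/285) = (63/285)   [reduce mod 285]
reciprocity: (63/285) = +1·(285/63) since 63 mod 4 = 3, 285 mod 4 = 1; sign now -1
(285/63) = (33/63)   [reduce mod 63]
reciprocity: (33/63) = +1·(63/33) since 33 mod 4 = 1, 63 mod 4 = 3; sign now -1
(63/33) = (30/33)   [reduce mod 33]
30 = 2^1·15; (2/33) = +1 since 33 mod 8 = 1, so (30/33) = (+1)^1·(15/33); sign now -1
reciprocity: (15/33) = +1·(33/15) since 15 mod 4 = 3, 33 mod 4 = 1; sign now -1
(33/15) = (3/15)   [reduce mod 15]
reciprocity: (3/15) = -1·(15/3) since 3 mod 4 = 3, 15 mod 4 = 3; sign now +1
(15/3) = (0/3)   [reduce mod 3]
(0/3) = 0   [gcd(a, n) > 1]; final value = 0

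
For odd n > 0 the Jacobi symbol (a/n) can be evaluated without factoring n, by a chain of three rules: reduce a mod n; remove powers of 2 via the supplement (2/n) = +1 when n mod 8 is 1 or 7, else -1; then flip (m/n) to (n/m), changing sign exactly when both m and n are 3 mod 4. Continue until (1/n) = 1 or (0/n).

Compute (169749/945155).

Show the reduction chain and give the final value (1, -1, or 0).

flip (169749/945155) -> (945155/169749): both odd, 169749 mod 4 = 1, 945155 mod 4 = 3, so the flip contributes +1; sign now +1
(945155/169749): 945155 mod 169749 = 96410, so (945155/169749) = (96410/169749)
factor out 2^1: 96410 = 2^1·48205; with 169749 mod 8 = 5, (2/169749) = -1; sign now -1; continue with (48205/169749)
flip (48205/169749) -> (169749/48205): both odd, 48205 mod 4 = 1, 169749 mod 4 = 1, so the flip contributes +1; sign now -1
(169749/48205): 169749 mod 48205 = 25134, so (169749/48205) = (25134/48205)
factor out 2^1: 25134 = 2^1·12567; with 48205 mod 8 = 5, (2/48205) = -1; sign now +1; continue with (12567/48205)
flip (12567/48205) -> (48205/12567): both odd, 12567 mod 4 = 3, 48205 mod 4 = 1, so the flip contributes +1; sign now +1
(48205/12567): 48205 mod 12567 = 10504, so (48205/12567) = (10504/12567)
factor out 2^3: 10504 = 2^3·1313; with 12567 mod 8 = 7, (2/12567) = +1; sign now +1; continue with (1313/12567)
flip (1313/12567) -> (12567/1313): both odd, 1313 mod 4 = 1, 12567 mod 4 = 3, so the flip contributes +1; sign now +1
(12567/1313): 12567 mod 1313 = 750, so (12567/1313) = (750/1313)
factor out 2^1: 750 = 2^1·375; with 1313 mod 8 = 1, (2/1313) = +1; sign now +1; continue with (375/1313)
flip (375/1313) -> (1313/375): both odd, 375 mod 4 = 3, 1313 mod 4 = 1, so the flip contributes +1; sign now +1
(1313/375): 1313 mod 375 = 188, so (1313/375) = (188/375)
factor out 2^2: 188 = 2^2·47; with 375 mod 8 = 7, (2/375) = +1; sign now +1; continue with (47/375)
flip (47/375) -> (375/47): both odd, 47 mod 4 = 3, 375 mod 4 = 3, so the flip contributes -1; sign now -1
(375/47): 375 mod 47 = 46, so (375/47) = (46/47)
factor out 2^1: 46 = 2^1·23; with 47 mod 8 = 7, (2/47) = +1; sign now -1; continue with (23/47)
flip (23/47) -> (47/23): both odd, 23 mod 4 = 3, 47 mod 4 = 3, so the flip contributes -1; sign now +1
(47/23): 47 mod 23 = 1, so (47/23) = (1/23)
reached (1/23) = 1, so the symbol is +1

1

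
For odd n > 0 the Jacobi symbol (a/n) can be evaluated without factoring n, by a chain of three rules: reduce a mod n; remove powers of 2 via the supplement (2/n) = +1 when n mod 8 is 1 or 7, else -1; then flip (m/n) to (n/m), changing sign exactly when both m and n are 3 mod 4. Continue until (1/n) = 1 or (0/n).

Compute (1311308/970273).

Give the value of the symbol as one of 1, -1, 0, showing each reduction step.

(1311308/970273): 1311308 mod 970273 = 341035, so (1311308/970273) = (341035/970273)
flip (341035/970273) -> (970273/341035): both odd, 341035 mod 4 = 3, 970273 mod 4 = 1, so the flip contributes +1; sign now +1
(970273/341035): 970273 mod 341035 = 288203, so (970273/341035) = (288203/341035)
flip (288203/341035) -> (341035/288203): both odd, 288203 mod 4 = 3, 341035 mod 4 = 3, so the flip contributes -1; sign now -1
(341035/288203): 341035 mod 288203 = 52832, so (341035/288203) = (52832/288203)
factor out 2^5: 52832 = 2^5·1651; with 288203 mod 8 = 3, (2/288203) = -1; sign now +1; continue with (1651/288203)
flip (1651/288203) -> (288203/1651): both odd, 1651 mod 4 = 3, 288203 mod 4 = 3, so the flip contributes -1; sign now -1
(288203/1651): 288203 mod 1651 = 929, so (288203/1651) = (929/1651)
flip (929/1651) -> (1651/929): both odd, 929 mod 4 = 1, 1651 mod 4 = 3, so the flip contributes +1; sign now -1
(1651/929): 1651 mod 929 = 722, so (1651/929) = (722/929)
factor out 2^1: 722 = 2^1·361; with 929 mod 8 = 1, (2/929) = +1; sign now -1; continue with (361/929)
flip (361/929) -> (929/361): both odd, 361 mod 4 = 1, 929 mod 4 = 1, so the flip contributes +1; sign now -1
(929/361): 929 mod 361 = 207, so (929/361) = (207/361)
flip (207/361) -> (361/207): both odd, 207 mod 4 = 3, 361 mod 4 = 1, so the flip contributes +1; sign now -1
(361/207): 361 mod 207 = 154, so (361/207) = (154/207)
factor out 2^1: 154 = 2^1·77; with 207 mod 8 = 7, (2/207) = +1; sign now -1; continue with (77/207)
flip (77/207) -> (207/77): both odd, 77 mod 4 = 1, 207 mod 4 = 3, so the flip contributes +1; sign now -1
(207/77): 207 mod 77 = 53, so (207/77) = (53/77)
flip (53/77) -> (77/53): both odd, 53 mod 4 = 1, 77 mod 4 = 1, so the flip contributes +1; sign now -1
(77/53): 77 mod 53 = 24, so (77/53) = (24/53)
factor out 2^3: 24 = 2^3·3; with 53 mod 8 = 5, (2/53) = -1; sign now +1; continue with (3/53)
flip (3/53) -> (53/3): both odd, 3 mod 4 = 3, 53 mod 4 = 1, so the flip contributes +1; sign now +1
(53/3): 53 mod 3 = 2, so (53/3) = (2/3)
factor out 2^1: 2 = 2^1·1; with 3 mod 8 = 3, (2/3) = -1; sign now -1; continue with (1/3)
reached (1/3) = 1, so the symbol is -1

-1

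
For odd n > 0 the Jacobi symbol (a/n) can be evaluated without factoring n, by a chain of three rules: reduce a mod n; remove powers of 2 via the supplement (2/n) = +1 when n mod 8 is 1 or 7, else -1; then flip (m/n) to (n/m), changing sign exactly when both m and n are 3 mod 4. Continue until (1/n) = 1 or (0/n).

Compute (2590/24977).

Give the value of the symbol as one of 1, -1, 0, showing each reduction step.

2590 = 2^1·1295; (2/24977) = +1 since 24977 mod 8 = 1, so (2590/24977) = (+1)^1·(1295/24977); sign now +1
reciprocity: (1295/24977) = +1·(24977/1295) since 1295 mod 4 = 3, 24977 mod 4 = 1; sign now +1
(24977/1295) = (372/1295)   [reduce mod 1295]
372 = 2^2·93; (2/1295) = +1 since 1295 mod 8 = 7, so (372/1295) = (+1)^2·(93/1295); sign now +1
reciprocity: (93/1295) = +1·(1295/93) since 93 mod 4 = 1, 1295 mod 4 = 3; sign now +1
(1295/93) = (86/93)   [reduce mod 93]
86 = 2^1·43; (2/93) = -1 since 93 mod 8 = 5, so (86/93) = (-1)^1·(43/93); sign now -1
reciprocity: (43/93) = +1·(93/43) since 43 mod 4 = 3, 93 mod 4 = 1; sign now -1
(93/43) = (7/43)   [reduce mod 43]
reciprocity: (7/43) = -1·(43/7) since 7 mod 4 = 3, 43 mod 4 = 3; sign now +1
(43/7) = (1/7)   [reduce mod 7]
(1/7) = 1; final value = sign = +1

1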